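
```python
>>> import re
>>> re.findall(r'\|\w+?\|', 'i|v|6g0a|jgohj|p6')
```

['|v|', '|jgohj|']

`findall` yields the raw match text (2 of them) because the pattern has no groups.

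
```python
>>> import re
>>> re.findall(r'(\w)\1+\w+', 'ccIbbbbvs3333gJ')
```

After group 1 captures some text, `\1` only succeeds where that same text appears again.
Because there's exactly one group, `findall` drops the full match and keeps group 1 from the one hit.

['c']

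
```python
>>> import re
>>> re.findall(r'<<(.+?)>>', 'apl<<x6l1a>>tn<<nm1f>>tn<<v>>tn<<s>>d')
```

['x6l1a', 'nm1f', 'v', 's']

With the lazy modifier that quantifier settles for the fewest repetitions that let the rest of the pattern succeed (the atoms after it are unaffected and can still be greedy).
Because there's exactly one group, `findall` drops the full match and keeps group 1 from each hit.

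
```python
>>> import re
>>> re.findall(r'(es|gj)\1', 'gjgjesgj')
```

['gj']

A backreference is literal: `\1` must see the identical characters the first group matched.
Scanning left to right: at [0:4] match 'gjgj', group 1 = 'gj'.
One capturing group, so `findall` returns just the captured substring from the one match — 1 in all.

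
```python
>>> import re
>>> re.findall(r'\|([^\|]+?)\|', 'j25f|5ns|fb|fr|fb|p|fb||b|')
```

Scanning left to right: at [4:9] match '|5ns|', group 1 = '5ns'; at [11:15] match '|fr|', group 1 = 'fr'; at [17:20] match '|p|', group 1 = 'p'; at [23:26] match '|b|', group 1 = 'b'.
One capturing group, so `findall` returns just the captured substring from each match — 4 in all.

['5ns', 'fr', 'p', 'b']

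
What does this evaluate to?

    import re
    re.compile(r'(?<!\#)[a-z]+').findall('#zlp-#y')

['lp']

`(?!…)`/`(?<!…)` only lets a position through if the neighbouring text does NOT match; no characters are consumed.
Scanning left to right: at [2:4] → 'lp'.
`findall` yields the raw match text (1 of them) because the pattern has no groups.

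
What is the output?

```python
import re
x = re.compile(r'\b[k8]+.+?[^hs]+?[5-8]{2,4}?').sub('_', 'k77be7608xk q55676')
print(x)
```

_08xk q55676

Pattern: a word boundary (`\b`, zero-width); then one or more of one of [k8], then one or more of any character (lazy); then one or more of any character except [hs] (lazy), then 2 to 4 of a character in [5-8] (lazy).
A non-greedy quantifier consumes as few characters as it can — just enough that the remainder of the pattern still matches from where it stops; whatever follows it matches normally.
Matches: at [0:7] → 'k77be76'.
Every occurrence is swapped for '_'.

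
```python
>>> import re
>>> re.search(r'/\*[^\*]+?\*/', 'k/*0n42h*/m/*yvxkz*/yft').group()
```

'/*0n42h*/'

`re.search` scans for the first position where the pattern succeeds.
The match spans [1:10] → '/*0n42h*/'.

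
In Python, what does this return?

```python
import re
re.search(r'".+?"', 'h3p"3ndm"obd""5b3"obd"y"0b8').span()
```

(3, 9)

A `+?`/`*?`/`{m,n}?` starts at its minimum and grows only as far as needed for what follows to match.
`search` walks the string left to right and returns the first match it finds.
The match spans [3:9] → '"3ndm"'.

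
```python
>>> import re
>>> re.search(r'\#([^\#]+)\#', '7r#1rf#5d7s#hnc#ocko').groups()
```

('1rf',)

The match spans [2:7] → '#1rf#'.
Captured: group 1 = '1rf'.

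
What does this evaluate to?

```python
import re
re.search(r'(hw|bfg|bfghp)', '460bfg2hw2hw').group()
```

`re.search` tries every starting position until one works.
The match spans [3:6] → 'bfg'.
Captured: group 1 = 'bfg'.

'bfg'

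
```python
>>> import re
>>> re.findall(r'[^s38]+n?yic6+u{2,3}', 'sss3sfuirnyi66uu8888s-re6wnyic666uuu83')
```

With no groups in the pattern, `findall` gives back each whole match — 1 here.

['-re6wnyic666uuu']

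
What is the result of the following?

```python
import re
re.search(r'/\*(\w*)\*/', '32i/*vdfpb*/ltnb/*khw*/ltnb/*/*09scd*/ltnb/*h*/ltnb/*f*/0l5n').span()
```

The match spans [3:12] → '/*vdfpb*/'.

(3, 12)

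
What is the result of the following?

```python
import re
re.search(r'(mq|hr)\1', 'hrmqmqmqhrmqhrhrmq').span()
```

The backreference `\1` re-matches whatever the first group consumed, character for character.
The match spans [2:6] → 'mqmq'.

(2, 6)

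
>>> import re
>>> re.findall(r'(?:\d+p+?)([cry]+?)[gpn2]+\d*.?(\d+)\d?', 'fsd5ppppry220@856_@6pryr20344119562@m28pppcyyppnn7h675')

[('ry', '856'), ('ryr', '2'), ('cyy', '675')]

This matches one or more of a digit, then one or more of the literal 'p' (lazy) (non-capturing group); then one or more of one of [cry] (lazy) (captured); then one or more of one of [gpn2], then zero or more of a digit, then optionally any character; then one or more of a digit (captured); then optionally a digit.
Walking the string: at [3:17] match '5ppppry220@856', groups = ('ry', '856'); at [19:35] match '6pryr20344119562', groups = ('ryr', '2'); at [37:54] match '28pppcyyppnn7h675', groups = ('cyy', '675').
2 groups means each result is a tuple of 2 captured strings — 3 here.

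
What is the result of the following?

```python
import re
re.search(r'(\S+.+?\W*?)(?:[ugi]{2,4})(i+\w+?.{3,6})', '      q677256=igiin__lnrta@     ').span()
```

(6, 25)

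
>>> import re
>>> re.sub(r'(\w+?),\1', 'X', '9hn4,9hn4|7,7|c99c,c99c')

'X|X|X'

A backreference is literal: `\1` must see the identical characters the first group matched.
Matches: at [0:9] → '9hn4,9hn4'; at [10:13] → '7,7'; at [14:23] → 'c99c,c99c'.
`sub` substitutes 'X' at each match site.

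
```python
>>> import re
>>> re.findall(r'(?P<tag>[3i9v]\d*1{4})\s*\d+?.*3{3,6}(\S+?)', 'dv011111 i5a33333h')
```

[('v01111', 'h')]

This matches one of [3i9v], then zero or more of a digit, then exactly 4 of a literal '1' (captured as 'tag'); then zero or more of whitespace; then one or more of a digit (lazy), then zero or more of any character, then 3 to 6 of a literal '3'; then one or more of a non-whitespace character (lazy) (captured).
Walking the string: at [1:18] match 'v011111 i5a33333h', groups = ('v01111', 'h').
`findall` packs the 2 group values into a tuple for every match.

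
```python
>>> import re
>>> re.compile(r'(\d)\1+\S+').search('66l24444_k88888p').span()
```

(0, 16)

`\1` has to match the exact text group 1 already captured.
Unlike `match`, `search` isn't anchored — it looks for the pattern anywhere in the string.
The match spans [0:16] → '66l24444_k88888p'.
Captured: group 1 = '6'.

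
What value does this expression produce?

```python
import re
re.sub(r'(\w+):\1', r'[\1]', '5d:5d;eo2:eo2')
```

'[5d];[eo2]'

`\1` is not a pattern — it's the concrete string captured by group 1, re-applied verbatim.
Matches: at [0:5] → '5d:5d'; at [6:13] → 'eo2:eo2'.
The replacement refers to a captured group, so each match is rewritten using its own captured text.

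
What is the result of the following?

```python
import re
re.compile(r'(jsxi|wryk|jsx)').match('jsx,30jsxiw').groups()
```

('jsx',)

`match` is anchored at position 0; if the pattern doesn't fit there, it returns None.
The match spans [0:3] → 'jsx'.
Captured: group 1 = 'jsx'.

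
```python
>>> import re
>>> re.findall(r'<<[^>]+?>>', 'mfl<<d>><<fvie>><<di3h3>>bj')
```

['<<d>>', '<<fvie>>', '<<di3h3>>']

Since nothing is captured, `findall` lists the 3 matched substrings directly.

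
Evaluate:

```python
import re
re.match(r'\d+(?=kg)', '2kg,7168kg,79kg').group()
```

'2'

The `(?=…)`/`(?<=…)` assertion just peeks at neighbouring text; it doesn't advance the match position.
With `match`, the pattern is implicitly anchored at the beginning.
The match spans [0:1] → '2'.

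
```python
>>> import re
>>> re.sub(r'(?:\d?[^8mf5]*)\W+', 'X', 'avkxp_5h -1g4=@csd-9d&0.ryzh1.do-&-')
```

Pattern: optionally a digit, then zero or more of any character except [8mf5] (non-capturing group); then one or more of a non-word character.
Matches: at [6:35] → '5h -1g4=@csd-9d&0.ryzh1.do-&-'.
Each match is replaced by 'X'.

'avkxp_X'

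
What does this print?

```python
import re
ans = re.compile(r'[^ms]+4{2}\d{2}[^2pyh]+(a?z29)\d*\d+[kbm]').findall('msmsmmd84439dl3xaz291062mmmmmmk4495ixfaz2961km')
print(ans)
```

['z29', 'z29']

This matches one or more of any character except [ms], then exactly 2 of a literal '4', then exactly 2 of a digit; then one or more of any character except [2pyh]; then optionally the literal 'a', then the literal 'z29' (captured); then zero or more of a digit, then one or more of a digit, then one of [kbm].
Walking the string: at [6:25] match 'd84439dl3xaz291062m', group 1 = 'z29'; at [30:45] match 'k4495ixfaz2961k', group 1 = 'z29'.
Because there's exactly one group, `findall` drops the full match and keeps group 1 from each hit.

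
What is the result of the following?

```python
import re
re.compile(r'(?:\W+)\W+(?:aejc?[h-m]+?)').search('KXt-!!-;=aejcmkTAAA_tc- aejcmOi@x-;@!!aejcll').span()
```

(3, 14)

This matches one or more of a non-word character (non-capturing group); then one or more of a non-word character; then the literal 'aej', then optionally the literal 'c', then one or more of a character in [h-m] (lazy) (non-capturing group).
The `?` after the quantifier makes it lazy — it takes as little as possible before letting the rest of the pattern try.
`re.search` scans for the first position where the pattern succeeds.
The match spans [3:14] → '-!!-;=aejcm'.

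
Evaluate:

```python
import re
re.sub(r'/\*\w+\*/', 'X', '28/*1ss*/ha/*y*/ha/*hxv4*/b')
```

Each match is replaced by 'X'.

'28XhaXhaXb'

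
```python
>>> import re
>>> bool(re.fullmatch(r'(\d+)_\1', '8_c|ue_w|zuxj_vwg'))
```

False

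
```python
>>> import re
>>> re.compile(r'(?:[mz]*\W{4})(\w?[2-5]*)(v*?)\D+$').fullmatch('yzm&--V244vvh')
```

None

`fullmatch` succeeds only if the pattern covers the string from start to end.
Here the pattern can't cover the whole string, so the call returns None.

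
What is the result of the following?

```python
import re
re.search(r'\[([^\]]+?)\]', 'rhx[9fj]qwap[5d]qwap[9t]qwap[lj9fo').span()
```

(3, 8)

Unlike `match`, `search` isn't anchored — it looks for the pattern anywhere in the string.
The match spans [3:8] → '[9fj]'.
Captured: group 1 = '9fj'.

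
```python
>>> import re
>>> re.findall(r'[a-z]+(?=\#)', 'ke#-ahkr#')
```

Lookahead/lookbehind check context without consuming it, so the matched span excludes the asserted characters.
No capturing groups, so `findall` returns the 2 full match strings.

['ke', 'ahkr']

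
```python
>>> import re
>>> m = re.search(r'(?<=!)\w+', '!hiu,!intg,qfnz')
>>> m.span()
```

(1, 4)

Lookahead/lookbehind check context without consuming it, so the matched span excludes the asserted characters.
`re.search` tries every starting position until one works.
The match spans [1:4] → 'hiu'.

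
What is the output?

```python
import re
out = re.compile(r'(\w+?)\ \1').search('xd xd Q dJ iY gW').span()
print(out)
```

`\1` has to match the exact text group 1 already captured.
Unlike `match`, `search` isn't anchored — it looks for the pattern anywhere in the string.
The match spans [0:5] → 'xd xd'.
Captured: group 1 = 'xd'.

(0, 5)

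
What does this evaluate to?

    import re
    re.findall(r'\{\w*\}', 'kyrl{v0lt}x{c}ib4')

['{v0lt}', '{c}']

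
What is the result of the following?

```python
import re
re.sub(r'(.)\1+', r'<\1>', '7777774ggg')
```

'<7>4<g>'

`\1` is not a pattern — it's the concrete string captured by group 1, re-applied verbatim.
Matches: at [0:6] → '777777'; at [7:10] → 'ggg'.
`\1` in the replacement pulls in group 1's text for each match.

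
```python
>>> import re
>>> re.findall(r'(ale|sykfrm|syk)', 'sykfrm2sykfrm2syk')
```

['sykfrm', 'sykfrm', 'syk']

Branches in `(...|...)` are attempted left-to-right; the first branch that allows the whole pattern to succeed is taken.
`findall` collects group 1 from each match (3 total).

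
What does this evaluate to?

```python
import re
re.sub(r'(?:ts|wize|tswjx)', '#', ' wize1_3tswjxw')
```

Alternation tries branches left to right and keeps the first one that lets the overall match succeed at that position.
Each match is replaced by '#'.

' #1_3#wjxw'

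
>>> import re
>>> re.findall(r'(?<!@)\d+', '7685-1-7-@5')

['7685', '1', '7']

The negative lookahead/lookbehind blocks any match where the forbidden context is present.
Matches: at [0:4] → '7685'; at [5:6] → '1'; at [7:8] → '7'.
`findall` yields the raw match text (3 of them) because the pattern has no groups.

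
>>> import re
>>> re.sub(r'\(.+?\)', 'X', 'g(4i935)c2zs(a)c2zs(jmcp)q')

The `?` after the quantifier makes it lazy — it takes as little as possible before letting the rest of the pattern try.
Matches: at [1:8] → '(4i935)'; at [12:15] → '(a)'; at [19:25] → '(jmcp)'.
Each match is replaced by 'X'.

'gXc2zsXc2zsXq'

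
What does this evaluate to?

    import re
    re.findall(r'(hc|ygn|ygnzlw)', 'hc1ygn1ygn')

['hc', 'ygn', 'ygn']

`findall` collects group 1 from each match (3 total).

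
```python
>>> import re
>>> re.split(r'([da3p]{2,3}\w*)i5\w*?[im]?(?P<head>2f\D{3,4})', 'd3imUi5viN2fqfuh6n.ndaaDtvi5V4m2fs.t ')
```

['', 'd3imU', '2fqfuh', '6n.n', 'daaDtv', '2fs.t ', '']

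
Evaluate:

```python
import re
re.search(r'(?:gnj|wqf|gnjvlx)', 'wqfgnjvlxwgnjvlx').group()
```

'wqf'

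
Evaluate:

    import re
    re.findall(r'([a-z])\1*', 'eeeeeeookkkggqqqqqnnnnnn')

['e', 'o', 'k', 'g', 'q', 'n']

The backreference `\1` re-matches whatever the first group consumed, character for character.
Because there's exactly one group, `findall` drops the full match and keeps group 1 from each hit.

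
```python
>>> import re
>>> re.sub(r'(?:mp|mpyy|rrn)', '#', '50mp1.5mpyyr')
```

'50#1.5#yyr'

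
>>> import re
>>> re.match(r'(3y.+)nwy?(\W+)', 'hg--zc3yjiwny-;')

This matches the literal '3y', then one or more of any character (captured); then the literal 'nw', then optionally a literal 'y'; then one or more of a non-word character (captured).
`match` is anchored at position 0; if the pattern doesn't fit there, it returns None.
Here position 0 doesn't satisfy it, so the call returns None.

None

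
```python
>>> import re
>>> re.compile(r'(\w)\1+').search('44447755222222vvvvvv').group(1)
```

'4'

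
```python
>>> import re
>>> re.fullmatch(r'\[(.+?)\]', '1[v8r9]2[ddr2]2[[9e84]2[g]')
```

None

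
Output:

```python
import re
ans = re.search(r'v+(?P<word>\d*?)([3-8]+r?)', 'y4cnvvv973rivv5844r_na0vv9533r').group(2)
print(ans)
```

The match spans [4:11] → 'vvv973r'.
Captured: group 1 = '9', group 2 = '73r'.

73r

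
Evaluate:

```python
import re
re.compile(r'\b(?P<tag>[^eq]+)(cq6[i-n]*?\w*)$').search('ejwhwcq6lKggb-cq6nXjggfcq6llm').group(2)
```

'cq6nXjggfcq6llm'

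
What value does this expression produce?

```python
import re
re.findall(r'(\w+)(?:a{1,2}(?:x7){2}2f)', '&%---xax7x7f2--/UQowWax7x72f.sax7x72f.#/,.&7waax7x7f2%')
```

['UQowW', 's']

The pattern matches one or more of a word character (captured); then 1 to 2 of the literal 'a', then the literal 'x7' repeated 2 times, then the literal '2f' (non-capturing group).
With a single group, `findall` returns only what that group captured — 2 items.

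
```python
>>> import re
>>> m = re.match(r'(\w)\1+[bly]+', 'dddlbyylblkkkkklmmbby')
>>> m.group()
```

After group 1 captures some text, `\1` only succeeds where that same text appears again.
`re.match` won't scan ahead — the pattern has to work from the very first character.
The match spans [0:10] → 'dddlbyylbl'.
Captured: group 1 = 'd'.

'dddlbyylbl'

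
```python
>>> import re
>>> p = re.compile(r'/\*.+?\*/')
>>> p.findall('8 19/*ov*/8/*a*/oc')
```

['/*ov*/', '/*a*/']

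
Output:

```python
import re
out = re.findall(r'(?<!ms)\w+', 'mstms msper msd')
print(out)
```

Because the assertion is negative and zero-width, positions next to the forbidden text are skipped.
Scanning left to right: at [0:5] → 'mstms'; at [6:11] → 'msper'; at [12:15] → 'msd'.
With no groups in the pattern, `findall` gives back each whole match — 3 here.

['mstms', 'msper', 'msd']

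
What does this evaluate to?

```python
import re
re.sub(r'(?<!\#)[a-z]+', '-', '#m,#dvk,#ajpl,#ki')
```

`(?!…)`/`(?<!…)` only lets a position through if the neighbouring text does NOT match; no characters are consumed.
Matches: at [5:7] → 'vk'; at [10:13] → 'jpl'; at [16:17] → 'i'.
`sub` substitutes '-' at each match site.

'#m,#d-,#a-,#k-'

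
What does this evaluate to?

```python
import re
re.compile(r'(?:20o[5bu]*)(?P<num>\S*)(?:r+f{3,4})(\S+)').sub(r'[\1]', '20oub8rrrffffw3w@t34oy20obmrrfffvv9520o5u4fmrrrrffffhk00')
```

This matches the literal '20o', then zero or more of one of [5bu] (non-capturing group); then zero or more of a non-whitespace character (captured as 'num'); then one or more of a literal 'r', then 3 to 4 of the literal 'f' (non-capturing group); then one or more of a non-whitespace character (captured).
Matches: at [0:56] → '20oub8rrrffffw3w@t34oy20obmrrfffvv9520o5u4fmrrrrffffhk00'.
Each match is replaced using the text its own group 1 captured.

'[8rrrffffw3w@t34oy20obmrrfffvv9520o5u4fmrrr]'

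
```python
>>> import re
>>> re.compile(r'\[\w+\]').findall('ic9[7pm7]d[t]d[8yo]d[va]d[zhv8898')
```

Since nothing is captured, `findall` lists the 4 matched substrings directly.

['[7pm7]', '[t]', '[8yo]', '[va]']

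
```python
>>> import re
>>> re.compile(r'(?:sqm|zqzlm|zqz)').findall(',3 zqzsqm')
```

['zqz', 'sqm']

Scanning left to right: at [3:6] → 'zqz'; at [6:9] → 'sqm'.
With no groups in the pattern, `findall` gives back each whole match — 2 here.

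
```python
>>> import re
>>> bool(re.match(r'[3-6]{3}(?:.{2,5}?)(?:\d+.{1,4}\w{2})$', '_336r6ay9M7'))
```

False

With `match`, the pattern is implicitly anchored at the beginning.
Here the string doesn't start with a match, so the call returns None, and `bool(None)` is False.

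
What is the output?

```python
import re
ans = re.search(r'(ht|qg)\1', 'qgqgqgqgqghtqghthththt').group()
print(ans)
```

qgqg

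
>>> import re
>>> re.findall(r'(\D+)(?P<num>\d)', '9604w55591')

[('w', '5')]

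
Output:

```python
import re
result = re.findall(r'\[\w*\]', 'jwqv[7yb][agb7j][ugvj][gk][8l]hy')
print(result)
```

['[7yb]', '[agb7j]', '[ugvj]', '[gk]', '[8l]']

Matches: at [4:9] → '[7yb]'; at [9:16] → '[agb7j]'; at [16:22] → '[ugvj]'; at [22:26] → '[gk]'; at [26:30] → '[8l]'.
Since nothing is captured, `findall` lists the 5 matched substrings directly.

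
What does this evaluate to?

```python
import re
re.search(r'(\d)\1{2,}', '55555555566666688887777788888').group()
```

After group 1 captures some text, `\1` only succeeds where that same text appears again.
Unlike `match`, `search` isn't anchored — it looks for the pattern anywhere in the string.
The match spans [0:9] → '555555555'.
Captured: group 1 = '5'.

'555555555'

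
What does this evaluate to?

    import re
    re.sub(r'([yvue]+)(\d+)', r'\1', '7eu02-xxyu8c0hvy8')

'7eu-xxyuc0hvy'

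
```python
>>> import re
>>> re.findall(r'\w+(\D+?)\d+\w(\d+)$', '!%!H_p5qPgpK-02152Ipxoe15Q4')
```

The pattern matches one or more of a word character; then one or more of a non-digit (lazy) (captured); then one or more of a digit, then a word character; then one or more of a digit (captured); then anchored at the end.
Walking the string: at [13:27] match '02152Ipxoe15Q4', groups = ('e', '4').
`findall` packs the 2 group values into a tuple for every match.

[('e', '4')]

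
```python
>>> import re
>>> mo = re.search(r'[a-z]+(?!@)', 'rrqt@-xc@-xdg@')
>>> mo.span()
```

`(?!…)`/`(?<!…)` only lets a position through if the neighbouring text does NOT match; no characters are consumed.
`re.search` scans for the first position where the pattern succeeds.
The match spans [0:3] → 'rrq'.

(0, 3)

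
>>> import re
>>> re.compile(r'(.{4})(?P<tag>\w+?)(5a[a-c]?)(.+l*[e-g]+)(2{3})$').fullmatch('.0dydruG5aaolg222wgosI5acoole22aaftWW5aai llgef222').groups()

('.0dy', 'druG', '5aa', 'olg222wgosI5acoole22aaftWW5aai llgef', '222')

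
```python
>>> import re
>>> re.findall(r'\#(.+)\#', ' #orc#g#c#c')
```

['orc#g#c']

Walking the string: at [1:10] match '#orc#g#c#', group 1 = 'orc#g#c'.
Because there's exactly one group, `findall` drops the full match and keeps group 1 from the one hit.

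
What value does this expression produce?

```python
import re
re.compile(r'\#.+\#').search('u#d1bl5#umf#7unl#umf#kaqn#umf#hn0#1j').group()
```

'#d1bl5#umf#7unl#umf#kaqn#umf#hn0#'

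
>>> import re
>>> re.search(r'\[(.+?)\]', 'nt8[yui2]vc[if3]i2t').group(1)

A `+?`/`*?`/`{m,n}?` starts at its minimum and grows only as far as needed for what follows to match.
`re.search` scans for the first position where the pattern succeeds.
The match spans [3:9] → '[yui2]'.
Captured: group 1 = 'yui2'.

'yui2'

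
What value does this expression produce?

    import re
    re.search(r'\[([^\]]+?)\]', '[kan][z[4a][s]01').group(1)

'kan'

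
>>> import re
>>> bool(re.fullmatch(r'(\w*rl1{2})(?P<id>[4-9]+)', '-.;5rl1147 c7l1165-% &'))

This matches zero or more of a word character, then the literal 'rl', then exactly 2 of the literal '1' (captured); then one or more of a character in [4-9] (captured as 'id').
`re.fullmatch` requires the pattern to consume the entire string.
Here the string isn't matched end-to-end, so the call returns None, and `bool(None)` is False.

False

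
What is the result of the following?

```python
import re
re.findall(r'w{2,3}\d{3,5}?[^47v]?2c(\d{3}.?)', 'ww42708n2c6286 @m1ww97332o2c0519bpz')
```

The pattern matches 2 to 3 of a literal 'w', then 3 to 5 of a digit (lazy); then optionally any character except [47v], then the literal '2c'; then exactly 3 of a digit, then optionally any character (captured).
Scanning left to right: at [0:14] match 'ww42708n2c6286', group 1 = '6286'; at [18:32] match 'ww97332o2c0519', group 1 = '0519'.
`findall` collects group 1 from each match (2 total).

['6286', '0519']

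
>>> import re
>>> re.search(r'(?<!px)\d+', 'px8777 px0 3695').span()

A negative assertion filters positions out without eating any characters.
`re.search` tries every starting position until one works.
The match spans [3:6] → '777'.

(3, 6)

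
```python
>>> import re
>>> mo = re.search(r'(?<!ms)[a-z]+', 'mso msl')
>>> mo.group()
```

'mso'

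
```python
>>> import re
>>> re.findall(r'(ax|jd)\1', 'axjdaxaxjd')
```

['ax']

The backreference `\1` re-matches whatever the first group consumed, character for character.
One capturing group, so `findall` returns just the captured substring from the one match — 1 in all.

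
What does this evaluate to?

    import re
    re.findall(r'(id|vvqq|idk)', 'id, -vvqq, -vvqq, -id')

['id', 'vvqq', 'vvqq', 'id']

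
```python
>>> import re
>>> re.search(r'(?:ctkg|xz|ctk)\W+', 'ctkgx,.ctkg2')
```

None

`re.search` tries every starting position until one works.
Here nothing in the string fits, so the call returns None.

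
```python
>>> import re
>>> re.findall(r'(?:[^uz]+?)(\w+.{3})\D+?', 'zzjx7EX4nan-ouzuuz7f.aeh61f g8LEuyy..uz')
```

This matches one or more of any character except [uz] (lazy) (non-capturing group); then one or more of a word character, then exactly 3 of any character (captured); then one or more of a non-digit (lazy).
With the lazy modifier that quantifier settles for the fewest repetitions that let the rest of the pattern succeed (the atoms after it are unaffected and can still be greedy).
Walking the string: at [2:15] match 'jx7EX4nan-ouz', group 1 = 'x7EX4nan-ou'; at [18:24] match '7f.aeh', group 1 = 'f.ae'; at [24:31] match '61f g8L', group 1 = '1f g8'; at [31:39] match 'Euyy..uz', group 1 = 'uyy..u'.
One capturing group, so `findall` returns just the captured substring from each match — 4 in all.

['x7EX4nan-ou', 'f.ae', '1f g8', 'uyy..u']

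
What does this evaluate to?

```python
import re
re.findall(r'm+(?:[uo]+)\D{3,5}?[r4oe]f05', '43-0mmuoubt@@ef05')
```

The pattern matches one or more of a literal 'm'; then one or more of one of [uo] (non-capturing group); then 3 to 5 of a non-digit (lazy), then one of [r4oe], then the literal 'f05'.
Walking the string: at [4:17] → 'mmuoubt@@ef05'.
`findall` yields the raw match text (1 of them) because the pattern has no groups.

['mmuoubt@@ef05']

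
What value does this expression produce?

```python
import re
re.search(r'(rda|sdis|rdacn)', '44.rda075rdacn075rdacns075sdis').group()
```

`re.search` scans for the first position where the pattern succeeds.
The match spans [3:6] → 'rda'.
Captured: group 1 = 'rda'.

'rda'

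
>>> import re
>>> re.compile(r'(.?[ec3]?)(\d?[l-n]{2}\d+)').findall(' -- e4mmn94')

[('m', 'mn94')]

The pattern matches optionally any character, then optionally one of [ec3] (captured); then optionally a digit, then exactly 2 of a character in [l-n], then one or more of a digit (captured).
Scanning left to right: at [6:11] match 'mmn94', groups = ('m', 'mn94').
With 2 capturing groups, `findall` returns a 2-tuple per match.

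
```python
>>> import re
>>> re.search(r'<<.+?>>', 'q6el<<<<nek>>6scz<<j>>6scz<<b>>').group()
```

Because the quantifier is non-greedy, it stops expanding at the earliest point where the rest of the pattern can succeed.
`re.search` scans for the first position where the pattern succeeds.
The match spans [4:13] → '<<<<nek>>'.

'<<<<nek>>'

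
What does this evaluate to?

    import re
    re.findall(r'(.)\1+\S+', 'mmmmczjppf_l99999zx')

`\1` is not a pattern — it's the concrete string captured by group 1, re-applied verbatim.
Scanning left to right: at [0:19] match 'mmmmczjppf_l99999zx', group 1 = 'm'.
Because there's exactly one group, `findall` drops the full match and keeps group 1 from the one hit.

['m']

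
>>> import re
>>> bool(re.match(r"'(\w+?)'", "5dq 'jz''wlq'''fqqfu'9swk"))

False

`match` is anchored at position 0; if the pattern doesn't fit there, it returns None.
Here the pattern fails at index 0, so the call returns None, and `bool(None)` is False.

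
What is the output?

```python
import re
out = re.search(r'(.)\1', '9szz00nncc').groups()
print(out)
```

('z',)

A backreference is literal: `\1` must see the identical characters the first group matched.
`re.search` tries every starting position until one works.
The match spans [2:4] → 'zz'.
Captured: group 1 = 'z'.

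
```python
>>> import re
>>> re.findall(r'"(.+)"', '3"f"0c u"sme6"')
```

One capturing group, so `findall` returns just the captured substring from the one match — 1 in all.

['f"0c u"sme6']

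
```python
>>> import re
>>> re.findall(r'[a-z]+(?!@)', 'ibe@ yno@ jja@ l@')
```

Because the assertion is negative and zero-width, positions next to the forbidden text are skipped.
Matches: at [0:2] → 'ib'; at [5:7] → 'yn'; at [10:12] → 'jj'.
No capturing groups, so `findall` returns the 3 full match strings.

['ib', 'yn', 'jj']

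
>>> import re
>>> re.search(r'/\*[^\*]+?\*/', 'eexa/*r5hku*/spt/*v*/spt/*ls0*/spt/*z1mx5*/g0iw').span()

(4, 13)

The match spans [4:13] → '/*r5hku*/'.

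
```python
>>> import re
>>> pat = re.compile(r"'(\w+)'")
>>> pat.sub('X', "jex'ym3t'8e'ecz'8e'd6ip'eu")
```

'jexX8eX8eXeu'

Matches: at [3:9] → "'ym3t'"; at [11:16] → "'ecz'"; at [18:24] → "'d6ip'".
Every occurrence is swapped for 'X'.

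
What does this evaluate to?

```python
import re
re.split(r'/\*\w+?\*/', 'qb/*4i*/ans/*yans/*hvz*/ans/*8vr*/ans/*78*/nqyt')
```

['qb', 'ans/*yans', 'ans', 'ans', 'nqyt']

Matches to split on: at [2:8] → '/*4i*/'; at [17:24] → '/*hvz*/'; at [27:34] → '/*8vr*/'; at [37:43] → '/*78*/'.
Splitting on the pattern gives 5 pieces.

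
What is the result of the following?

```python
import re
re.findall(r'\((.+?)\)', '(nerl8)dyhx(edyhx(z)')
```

['nerl8', 'edyhx(z']

With the lazy modifier that quantifier settles for the fewest repetitions that let the rest of the pattern succeed (the atoms after it are unaffected and can still be greedy).
With a single group, `findall` returns only what that group captured — 2 items.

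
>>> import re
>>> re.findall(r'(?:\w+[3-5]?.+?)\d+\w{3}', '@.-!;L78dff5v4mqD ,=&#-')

['L78dff5v4mqD']

Since nothing is captured, `findall` lists the 1 matched substring directly.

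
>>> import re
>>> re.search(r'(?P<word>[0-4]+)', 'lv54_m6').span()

(3, 4)

Pattern: one or more of a character in [0-4] (captured as 'word').
Unlike `match`, `search` isn't anchored — it looks for the pattern anywhere in the string.
The match spans [3:4] → '4'.
Captured: group 1 = '4'.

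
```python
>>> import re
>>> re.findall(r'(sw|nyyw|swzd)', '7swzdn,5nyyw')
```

['sw', 'nyyw']

Branches in `(...|...)` are attempted left-to-right; the first branch that allows the whole pattern to succeed is taken.
Because there's exactly one group, `findall` drops the full match and keeps group 1 from each hit.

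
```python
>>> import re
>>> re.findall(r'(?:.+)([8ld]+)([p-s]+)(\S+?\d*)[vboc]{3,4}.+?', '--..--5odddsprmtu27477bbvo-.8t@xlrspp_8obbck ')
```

[('l', 'rspp', '_8')]

Pattern: one or more of any character (non-capturing group); then one or more of one of [8ld] (captured); then one or more of a character in [p-s] (captured); then one or more of a non-whitespace character (lazy), then zero or more of a digit (captured); then 3 to 4 of one of [vboc], then one or more of any character (lazy).
The `?` after the quantifier makes it lazy — it takes as little as possible before letting the rest of the pattern try.
Matches: at [0:44] match '--..--5odddsprmtu27477bbvo-.8t@xlrspp_8obbck', groups = ('l', 'rspp', '_8').
`findall` packs the 3 group values into a tuple for every match.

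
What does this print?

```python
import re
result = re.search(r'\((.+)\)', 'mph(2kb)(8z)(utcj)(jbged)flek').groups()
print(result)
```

('2kb)(8z)(utcj)(jbged',)

The match spans [3:25] → '(2kb)(8z)(utcj)(jbged)'.
Captured: group 1 = '2kb)(8z)(utcj)(jbged'.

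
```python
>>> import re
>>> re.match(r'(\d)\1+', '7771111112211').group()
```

After group 1 captures some text, `\1` only succeeds where that same text appears again.
`re.match` only tries the pattern at the start of the string.
The match spans [0:3] → '777'.
Captured: group 1 = '7'.

'777'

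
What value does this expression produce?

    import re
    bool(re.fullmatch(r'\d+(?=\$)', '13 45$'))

For `fullmatch`, every character of the input must be accounted for by the pattern.
Here there's no way to consume every character, so the call returns None, and `bool(None)` is False.

False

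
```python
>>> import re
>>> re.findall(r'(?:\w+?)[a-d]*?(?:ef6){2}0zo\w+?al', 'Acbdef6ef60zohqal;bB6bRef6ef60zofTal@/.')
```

['Acbdef6ef60zohqal', 'bB6bRef6ef60zofTal']

Pattern: one or more of a word character (lazy) (non-capturing group); then zero or more of a character in [a-d] (lazy), then the literal 'ef6' repeated 2 times; then the literal '0zo', then one or more of a word character (lazy), then the literal 'al'.
Matches: at [0:17] → 'Acbdef6ef60zohqal'; at [18:36] → 'bB6bRef6ef60zofTal'.
With no groups in the pattern, `findall` gives back each whole match — 2 here.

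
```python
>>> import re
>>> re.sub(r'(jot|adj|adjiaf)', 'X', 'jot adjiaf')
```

'X Xiaf'

`|` is ordered: at each position the engine commits to the first alternative that works.
Each match is replaced by 'X'.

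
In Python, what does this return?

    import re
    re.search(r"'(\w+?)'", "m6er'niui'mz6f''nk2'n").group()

Unlike `match`, `search` isn't anchored — it looks for the pattern anywhere in the string.
The match spans [4:10] → "'niui'".
Captured: group 1 = 'niui'.

"'niui'"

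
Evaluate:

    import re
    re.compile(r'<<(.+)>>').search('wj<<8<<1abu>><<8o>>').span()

(2, 19)

The match spans [2:19] → '<<8<<1abu>><<8o>>'.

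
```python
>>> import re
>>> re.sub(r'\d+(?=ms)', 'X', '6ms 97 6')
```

The `(?=…)`/`(?<=…)` assertion just peeks at neighbouring text; it doesn't advance the match position.
`sub` substitutes 'X' at each match site.

'Xms 97 6'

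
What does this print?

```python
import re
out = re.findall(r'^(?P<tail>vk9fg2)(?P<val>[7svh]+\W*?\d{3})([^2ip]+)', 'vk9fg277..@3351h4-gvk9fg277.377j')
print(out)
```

[('vk9fg2', '77..@335', '1h4-gvk9fg')]

With 3 capturing groups, `findall` returns a 3-tuple per match.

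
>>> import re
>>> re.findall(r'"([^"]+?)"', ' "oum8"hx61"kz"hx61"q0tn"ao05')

['oum8', 'kz', 'q0tn']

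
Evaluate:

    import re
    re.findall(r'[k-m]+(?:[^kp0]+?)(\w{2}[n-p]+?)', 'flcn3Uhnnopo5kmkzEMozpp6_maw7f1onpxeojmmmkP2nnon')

Because the quantifier is non-greedy, it stops expanding at the earliest point where the rest of the pattern can succeed.
One capturing group, so `findall` returns just the captured substring from each match — 4 in all.

['Uhn', 'EMo', 'f1o', '2nn']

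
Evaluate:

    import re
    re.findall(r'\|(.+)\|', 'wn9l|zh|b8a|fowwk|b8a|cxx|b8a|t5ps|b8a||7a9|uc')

['zh|b8a|fowwk|b8a|cxx|b8a|t5ps|b8a||7a9']

`findall` collects group 1 from the one match (1 total).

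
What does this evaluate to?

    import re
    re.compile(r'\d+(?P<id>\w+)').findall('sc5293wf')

`findall` collects group 1 from the one match (1 total).

['wf']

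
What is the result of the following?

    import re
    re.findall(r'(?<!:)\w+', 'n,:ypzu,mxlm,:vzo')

The negative lookahead/lookbehind blocks any match where the forbidden context is present.
Matches: at [0:1] → 'n'; at [4:7] → 'pzu'; at [8:12] → 'mxlm'; at [15:17] → 'zo'.
No capturing groups, so `findall` returns the 4 full match strings.

['n', 'pzu', 'mxlm', 'zo']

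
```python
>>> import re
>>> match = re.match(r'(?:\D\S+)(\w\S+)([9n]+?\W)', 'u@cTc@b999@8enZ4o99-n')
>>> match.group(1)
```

'o9'

The pattern matches a non-digit, then one or more of a non-whitespace character (non-capturing group); then a word character, then one or more of a non-whitespace character (captured); then one or more of one of [9n] (lazy), then a non-word character (captured).
`re.match` won't scan ahead — the pattern has to work from the very first character.
The match spans [0:20] → 'u@cTc@b999@8enZ4o99-'.
Captured: group 1 = 'o9', group 2 = '9-'.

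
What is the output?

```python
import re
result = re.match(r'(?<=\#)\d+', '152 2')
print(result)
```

None

The `(?=…)`/`(?<=…)` assertion just peeks at neighbouring text; it doesn't advance the match position.
`re.match` won't scan ahead — the pattern has to work from the very first character.
Here the pattern fails at index 0, so the call returns None.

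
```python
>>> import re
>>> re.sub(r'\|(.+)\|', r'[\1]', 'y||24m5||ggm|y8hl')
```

'y[|24m5||ggm]y8hl'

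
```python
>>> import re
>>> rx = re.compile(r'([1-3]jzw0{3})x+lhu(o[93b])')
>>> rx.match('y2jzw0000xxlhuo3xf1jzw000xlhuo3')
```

None

This matches a character in [1-3], then the literal 'jzw', then exactly 3 of the literal '0' (captured); then one or more of the literal 'x', then the literal 'lhu'; then the literal 'o', then one of [93b] (captured).
With `match`, the pattern is implicitly anchored at the beginning.
Here position 0 doesn't satisfy it, so the call returns None.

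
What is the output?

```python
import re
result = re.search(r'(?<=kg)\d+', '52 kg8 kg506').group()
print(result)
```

8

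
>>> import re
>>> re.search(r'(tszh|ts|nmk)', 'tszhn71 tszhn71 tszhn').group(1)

'tszh'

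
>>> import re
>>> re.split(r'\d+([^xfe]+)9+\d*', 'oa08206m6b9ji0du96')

['oa', 'm6b9ji0du', '']

Pattern: one or more of a digit; then one or more of any character except [xfe] (captured); then one or more of a literal '9', then zero or more of a digit.
Matches to split on: at [2:18] → '08206m6b9ji0du96'.
The group in the pattern means `split` returns the separators' captures alongside the pieces.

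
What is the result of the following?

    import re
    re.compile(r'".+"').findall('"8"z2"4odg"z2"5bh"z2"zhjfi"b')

['"8"z2"4odg"z2"5bh"z2"zhjfi"']

Matches: at [0:27] → '"8"z2"4odg"z2"5bh"z2"zhjfi"'.
Since nothing is captured, `findall` lists the 1 matched substring directly.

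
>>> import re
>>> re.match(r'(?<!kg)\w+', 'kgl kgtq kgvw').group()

'kgl'

With `match`, the pattern is implicitly anchored at the beginning.
The match spans [0:3] → 'kgl'.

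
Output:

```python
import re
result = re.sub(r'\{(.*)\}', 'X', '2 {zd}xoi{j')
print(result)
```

2 Xxoi{j

Matches: at [2:6] → '{zd}'.
Every occurrence is swapped for 'X'.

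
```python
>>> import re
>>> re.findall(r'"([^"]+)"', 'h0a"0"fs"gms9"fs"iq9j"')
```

With a single group, `findall` returns only what that group captured — 3 items.

['0', 'gms9', 'iq9j']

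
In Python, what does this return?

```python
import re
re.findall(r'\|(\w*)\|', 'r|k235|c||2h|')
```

['k235', '']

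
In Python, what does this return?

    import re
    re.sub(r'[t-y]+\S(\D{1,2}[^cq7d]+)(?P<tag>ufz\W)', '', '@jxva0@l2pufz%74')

'@j74'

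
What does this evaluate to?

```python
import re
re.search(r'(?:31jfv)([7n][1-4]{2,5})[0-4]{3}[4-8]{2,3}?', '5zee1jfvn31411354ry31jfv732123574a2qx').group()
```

'31jfv73212357'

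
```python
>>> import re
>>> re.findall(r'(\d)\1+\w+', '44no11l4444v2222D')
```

`\1` has to match the exact text group 1 already captured.
Matches: at [0:17] match '44no11l4444v2222D', group 1 = '4'.
Because there's exactly one group, `findall` drops the full match and keeps group 1 from the one hit.

['4']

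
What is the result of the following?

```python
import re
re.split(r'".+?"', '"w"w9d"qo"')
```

Lazy quantifiers expand one character at a time until the remainder of the pattern can match.
Matches to split on: at [0:3] → '"w"'; at [6:10] → '"qo"'.
Each match becomes a cut point; 3 segments remain.

['', 'w9d', '']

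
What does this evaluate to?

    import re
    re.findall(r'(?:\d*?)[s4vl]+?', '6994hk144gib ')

['6994', '14', '4']

A `+?`/`*?`/`{m,n}?` starts at its minimum and grows only as far as needed for what follows to match.
No capturing groups, so `findall` returns the 3 full match strings.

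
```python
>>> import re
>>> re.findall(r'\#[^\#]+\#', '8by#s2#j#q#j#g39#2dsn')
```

['#s2#', '#q#', '#g39#']

Walking the string: at [3:7] → '#s2#'; at [8:11] → '#q#'; at [12:17] → '#g39#'.
`findall` yields the raw match text (3 of them) because the pattern has no groups.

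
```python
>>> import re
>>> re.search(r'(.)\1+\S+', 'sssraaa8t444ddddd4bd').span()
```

A backreference is literal: `\1` must see the identical characters the first group matched.
Unlike `match`, `search` isn't anchored — it looks for the pattern anywhere in the string.
The match spans [0:20] → 'sssraaa8t444ddddd4bd'.
Captured: group 1 = 's'.

(0, 20)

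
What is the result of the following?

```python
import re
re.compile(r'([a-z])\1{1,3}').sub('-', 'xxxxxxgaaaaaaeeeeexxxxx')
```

'--g---e-x'

`\1` has to match the exact text group 1 already captured.
Matches: at [0:4] → 'xxxx'; at [4:6] → 'xx'; at [7:11] → 'aaaa'; at [11:13] → 'aa'; at [13:17] → 'eeee'; ….
Each match is replaced by '-'.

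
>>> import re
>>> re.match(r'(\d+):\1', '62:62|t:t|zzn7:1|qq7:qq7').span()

(0, 5)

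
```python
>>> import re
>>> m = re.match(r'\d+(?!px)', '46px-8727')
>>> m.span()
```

(0, 1)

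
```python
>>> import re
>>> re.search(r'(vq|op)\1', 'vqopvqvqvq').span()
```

(4, 8)

After group 1 captures some text, `\1` only succeeds where that same text appears again.
`re.search` tries every starting position until one works.
The match spans [4:8] → 'vqvq'.
Captured: group 1 = 'vq'.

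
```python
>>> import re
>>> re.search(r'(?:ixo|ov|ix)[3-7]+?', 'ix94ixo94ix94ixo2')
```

None

`re.search` scans for the first position where the pattern succeeds.
Here nothing in the string fits, so the call returns None.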